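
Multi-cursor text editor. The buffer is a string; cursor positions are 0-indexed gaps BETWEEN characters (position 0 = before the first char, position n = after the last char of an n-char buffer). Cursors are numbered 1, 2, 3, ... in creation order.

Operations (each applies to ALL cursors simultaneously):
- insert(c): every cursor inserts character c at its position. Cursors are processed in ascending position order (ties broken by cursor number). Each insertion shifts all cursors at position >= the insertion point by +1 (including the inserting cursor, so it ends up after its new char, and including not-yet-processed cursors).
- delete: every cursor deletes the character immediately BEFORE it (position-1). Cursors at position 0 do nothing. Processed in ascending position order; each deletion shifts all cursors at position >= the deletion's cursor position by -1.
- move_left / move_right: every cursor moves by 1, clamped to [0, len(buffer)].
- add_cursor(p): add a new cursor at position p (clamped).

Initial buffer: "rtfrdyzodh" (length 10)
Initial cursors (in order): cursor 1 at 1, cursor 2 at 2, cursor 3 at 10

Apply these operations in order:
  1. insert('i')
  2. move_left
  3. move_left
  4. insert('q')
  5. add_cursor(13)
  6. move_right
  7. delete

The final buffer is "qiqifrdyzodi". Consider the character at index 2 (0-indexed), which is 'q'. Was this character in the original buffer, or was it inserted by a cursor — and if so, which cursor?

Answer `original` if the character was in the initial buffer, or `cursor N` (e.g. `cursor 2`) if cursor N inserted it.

After op 1 (insert('i')): buffer="ritifrdyzodhi" (len 13), cursors c1@2 c2@4 c3@13, authorship .1.2........3
After op 2 (move_left): buffer="ritifrdyzodhi" (len 13), cursors c1@1 c2@3 c3@12, authorship .1.2........3
After op 3 (move_left): buffer="ritifrdyzodhi" (len 13), cursors c1@0 c2@2 c3@11, authorship .1.2........3
After op 4 (insert('q')): buffer="qriqtifrdyzodqhi" (len 16), cursors c1@1 c2@4 c3@14, authorship 1.12.2.......3.3
After op 5 (add_cursor(13)): buffer="qriqtifrdyzodqhi" (len 16), cursors c1@1 c2@4 c4@13 c3@14, authorship 1.12.2.......3.3
After op 6 (move_right): buffer="qriqtifrdyzodqhi" (len 16), cursors c1@2 c2@5 c4@14 c3@15, authorship 1.12.2.......3.3
After op 7 (delete): buffer="qiqifrdyzodi" (len 12), cursors c1@1 c2@3 c3@11 c4@11, authorship 1122.......3
Authorship (.=original, N=cursor N): 1 1 2 2 . . . . . . . 3
Index 2: author = 2

Answer: cursor 2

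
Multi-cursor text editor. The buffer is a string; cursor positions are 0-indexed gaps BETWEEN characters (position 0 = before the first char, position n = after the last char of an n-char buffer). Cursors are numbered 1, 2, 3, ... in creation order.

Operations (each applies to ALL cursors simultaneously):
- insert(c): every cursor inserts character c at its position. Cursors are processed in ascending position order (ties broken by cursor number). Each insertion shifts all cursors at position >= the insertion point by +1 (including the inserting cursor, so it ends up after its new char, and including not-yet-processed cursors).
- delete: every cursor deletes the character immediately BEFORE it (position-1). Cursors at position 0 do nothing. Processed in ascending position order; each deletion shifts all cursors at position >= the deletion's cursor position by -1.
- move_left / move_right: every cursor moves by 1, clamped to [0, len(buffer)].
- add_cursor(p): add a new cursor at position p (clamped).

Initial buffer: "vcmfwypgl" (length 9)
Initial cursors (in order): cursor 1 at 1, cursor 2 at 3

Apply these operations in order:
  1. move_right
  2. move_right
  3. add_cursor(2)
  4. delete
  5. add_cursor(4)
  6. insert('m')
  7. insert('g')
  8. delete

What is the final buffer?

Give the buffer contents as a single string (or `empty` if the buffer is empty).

Answer: vmmfmypmgl

Derivation:
After op 1 (move_right): buffer="vcmfwypgl" (len 9), cursors c1@2 c2@4, authorship .........
After op 2 (move_right): buffer="vcmfwypgl" (len 9), cursors c1@3 c2@5, authorship .........
After op 3 (add_cursor(2)): buffer="vcmfwypgl" (len 9), cursors c3@2 c1@3 c2@5, authorship .........
After op 4 (delete): buffer="vfypgl" (len 6), cursors c1@1 c3@1 c2@2, authorship ......
After op 5 (add_cursor(4)): buffer="vfypgl" (len 6), cursors c1@1 c3@1 c2@2 c4@4, authorship ......
After op 6 (insert('m')): buffer="vmmfmypmgl" (len 10), cursors c1@3 c3@3 c2@5 c4@8, authorship .13.2..4..
After op 7 (insert('g')): buffer="vmmggfmgypmggl" (len 14), cursors c1@5 c3@5 c2@8 c4@12, authorship .1313.22..44..
After op 8 (delete): buffer="vmmfmypmgl" (len 10), cursors c1@3 c3@3 c2@5 c4@8, authorship .13.2..4..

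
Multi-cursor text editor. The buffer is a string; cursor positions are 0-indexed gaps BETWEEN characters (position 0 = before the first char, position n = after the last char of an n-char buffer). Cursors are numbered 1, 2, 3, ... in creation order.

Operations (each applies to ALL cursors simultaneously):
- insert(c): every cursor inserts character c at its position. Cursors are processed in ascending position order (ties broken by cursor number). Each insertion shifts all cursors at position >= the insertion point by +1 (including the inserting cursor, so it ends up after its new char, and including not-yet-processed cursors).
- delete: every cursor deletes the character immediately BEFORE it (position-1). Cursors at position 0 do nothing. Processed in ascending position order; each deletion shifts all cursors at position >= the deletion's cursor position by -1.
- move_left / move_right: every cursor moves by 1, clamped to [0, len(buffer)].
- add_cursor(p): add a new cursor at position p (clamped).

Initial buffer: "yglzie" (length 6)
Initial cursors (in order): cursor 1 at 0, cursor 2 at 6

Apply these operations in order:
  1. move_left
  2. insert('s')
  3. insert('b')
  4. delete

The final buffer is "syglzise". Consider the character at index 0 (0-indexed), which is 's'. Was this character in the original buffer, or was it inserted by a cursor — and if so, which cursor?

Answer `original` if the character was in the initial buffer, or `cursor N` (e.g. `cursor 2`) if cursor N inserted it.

After op 1 (move_left): buffer="yglzie" (len 6), cursors c1@0 c2@5, authorship ......
After op 2 (insert('s')): buffer="syglzise" (len 8), cursors c1@1 c2@7, authorship 1.....2.
After op 3 (insert('b')): buffer="sbyglzisbe" (len 10), cursors c1@2 c2@9, authorship 11.....22.
After op 4 (delete): buffer="syglzise" (len 8), cursors c1@1 c2@7, authorship 1.....2.
Authorship (.=original, N=cursor N): 1 . . . . . 2 .
Index 0: author = 1

Answer: cursor 1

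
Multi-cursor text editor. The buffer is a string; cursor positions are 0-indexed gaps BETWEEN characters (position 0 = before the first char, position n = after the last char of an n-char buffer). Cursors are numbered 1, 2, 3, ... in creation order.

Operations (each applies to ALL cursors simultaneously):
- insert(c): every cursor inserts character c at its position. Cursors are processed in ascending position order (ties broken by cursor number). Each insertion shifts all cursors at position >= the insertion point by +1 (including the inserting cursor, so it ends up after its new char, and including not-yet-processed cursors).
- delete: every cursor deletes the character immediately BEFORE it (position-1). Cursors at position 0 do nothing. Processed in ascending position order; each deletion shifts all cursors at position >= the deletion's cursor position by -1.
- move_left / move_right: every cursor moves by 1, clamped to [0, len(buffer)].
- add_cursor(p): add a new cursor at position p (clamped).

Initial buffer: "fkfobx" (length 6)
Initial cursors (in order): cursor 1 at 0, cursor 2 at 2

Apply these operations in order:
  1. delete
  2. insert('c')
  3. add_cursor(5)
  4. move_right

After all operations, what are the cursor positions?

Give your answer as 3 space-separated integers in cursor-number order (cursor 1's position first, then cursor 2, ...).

Answer: 2 4 6

Derivation:
After op 1 (delete): buffer="ffobx" (len 5), cursors c1@0 c2@1, authorship .....
After op 2 (insert('c')): buffer="cfcfobx" (len 7), cursors c1@1 c2@3, authorship 1.2....
After op 3 (add_cursor(5)): buffer="cfcfobx" (len 7), cursors c1@1 c2@3 c3@5, authorship 1.2....
After op 4 (move_right): buffer="cfcfobx" (len 7), cursors c1@2 c2@4 c3@6, authorship 1.2....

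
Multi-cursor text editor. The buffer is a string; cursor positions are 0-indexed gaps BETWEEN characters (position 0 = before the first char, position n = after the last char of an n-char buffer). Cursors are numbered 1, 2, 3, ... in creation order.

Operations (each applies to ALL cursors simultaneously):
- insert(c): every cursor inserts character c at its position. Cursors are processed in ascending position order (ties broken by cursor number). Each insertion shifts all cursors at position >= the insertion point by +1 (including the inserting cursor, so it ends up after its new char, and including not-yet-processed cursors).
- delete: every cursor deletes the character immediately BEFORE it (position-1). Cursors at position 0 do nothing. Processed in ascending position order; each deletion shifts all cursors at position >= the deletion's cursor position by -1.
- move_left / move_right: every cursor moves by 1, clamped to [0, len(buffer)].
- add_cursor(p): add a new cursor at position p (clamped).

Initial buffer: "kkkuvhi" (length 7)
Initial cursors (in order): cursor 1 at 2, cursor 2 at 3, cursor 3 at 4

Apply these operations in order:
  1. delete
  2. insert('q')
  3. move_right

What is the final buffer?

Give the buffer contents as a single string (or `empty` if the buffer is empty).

Answer: kqqqvhi

Derivation:
After op 1 (delete): buffer="kvhi" (len 4), cursors c1@1 c2@1 c3@1, authorship ....
After op 2 (insert('q')): buffer="kqqqvhi" (len 7), cursors c1@4 c2@4 c3@4, authorship .123...
After op 3 (move_right): buffer="kqqqvhi" (len 7), cursors c1@5 c2@5 c3@5, authorship .123...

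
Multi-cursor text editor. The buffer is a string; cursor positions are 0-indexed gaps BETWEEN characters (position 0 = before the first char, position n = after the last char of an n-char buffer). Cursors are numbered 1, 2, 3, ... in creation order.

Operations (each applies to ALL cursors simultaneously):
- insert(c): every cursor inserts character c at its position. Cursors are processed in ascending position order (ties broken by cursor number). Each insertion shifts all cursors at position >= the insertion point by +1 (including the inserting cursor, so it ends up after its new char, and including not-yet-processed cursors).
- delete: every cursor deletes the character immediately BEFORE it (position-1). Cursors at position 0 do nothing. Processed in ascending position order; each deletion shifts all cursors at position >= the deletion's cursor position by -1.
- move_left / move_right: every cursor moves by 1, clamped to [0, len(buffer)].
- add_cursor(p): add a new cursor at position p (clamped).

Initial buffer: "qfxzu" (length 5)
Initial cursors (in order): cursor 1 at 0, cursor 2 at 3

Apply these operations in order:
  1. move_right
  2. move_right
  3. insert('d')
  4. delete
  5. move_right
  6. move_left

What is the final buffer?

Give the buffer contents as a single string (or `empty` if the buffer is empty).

After op 1 (move_right): buffer="qfxzu" (len 5), cursors c1@1 c2@4, authorship .....
After op 2 (move_right): buffer="qfxzu" (len 5), cursors c1@2 c2@5, authorship .....
After op 3 (insert('d')): buffer="qfdxzud" (len 7), cursors c1@3 c2@7, authorship ..1...2
After op 4 (delete): buffer="qfxzu" (len 5), cursors c1@2 c2@5, authorship .....
After op 5 (move_right): buffer="qfxzu" (len 5), cursors c1@3 c2@5, authorship .....
After op 6 (move_left): buffer="qfxzu" (len 5), cursors c1@2 c2@4, authorship .....

Answer: qfxzu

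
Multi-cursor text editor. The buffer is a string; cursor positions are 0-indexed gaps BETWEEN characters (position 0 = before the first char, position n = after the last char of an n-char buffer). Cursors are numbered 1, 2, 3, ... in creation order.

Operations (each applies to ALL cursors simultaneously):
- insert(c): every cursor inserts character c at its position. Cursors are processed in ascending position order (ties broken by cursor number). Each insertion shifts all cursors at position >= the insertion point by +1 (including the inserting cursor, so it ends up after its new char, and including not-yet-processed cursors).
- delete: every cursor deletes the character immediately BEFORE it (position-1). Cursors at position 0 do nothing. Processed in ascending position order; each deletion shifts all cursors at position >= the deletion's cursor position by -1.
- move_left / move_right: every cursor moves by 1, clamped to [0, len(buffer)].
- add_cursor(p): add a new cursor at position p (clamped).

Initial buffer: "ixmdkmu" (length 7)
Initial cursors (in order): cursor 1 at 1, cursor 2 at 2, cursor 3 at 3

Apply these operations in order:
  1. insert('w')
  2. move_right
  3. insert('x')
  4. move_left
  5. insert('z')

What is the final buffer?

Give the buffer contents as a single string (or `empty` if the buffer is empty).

After op 1 (insert('w')): buffer="iwxwmwdkmu" (len 10), cursors c1@2 c2@4 c3@6, authorship .1.2.3....
After op 2 (move_right): buffer="iwxwmwdkmu" (len 10), cursors c1@3 c2@5 c3@7, authorship .1.2.3....
After op 3 (insert('x')): buffer="iwxxwmxwdxkmu" (len 13), cursors c1@4 c2@7 c3@10, authorship .1.12.23.3...
After op 4 (move_left): buffer="iwxxwmxwdxkmu" (len 13), cursors c1@3 c2@6 c3@9, authorship .1.12.23.3...
After op 5 (insert('z')): buffer="iwxzxwmzxwdzxkmu" (len 16), cursors c1@4 c2@8 c3@12, authorship .1.112.223.33...

Answer: iwxzxwmzxwdzxkmu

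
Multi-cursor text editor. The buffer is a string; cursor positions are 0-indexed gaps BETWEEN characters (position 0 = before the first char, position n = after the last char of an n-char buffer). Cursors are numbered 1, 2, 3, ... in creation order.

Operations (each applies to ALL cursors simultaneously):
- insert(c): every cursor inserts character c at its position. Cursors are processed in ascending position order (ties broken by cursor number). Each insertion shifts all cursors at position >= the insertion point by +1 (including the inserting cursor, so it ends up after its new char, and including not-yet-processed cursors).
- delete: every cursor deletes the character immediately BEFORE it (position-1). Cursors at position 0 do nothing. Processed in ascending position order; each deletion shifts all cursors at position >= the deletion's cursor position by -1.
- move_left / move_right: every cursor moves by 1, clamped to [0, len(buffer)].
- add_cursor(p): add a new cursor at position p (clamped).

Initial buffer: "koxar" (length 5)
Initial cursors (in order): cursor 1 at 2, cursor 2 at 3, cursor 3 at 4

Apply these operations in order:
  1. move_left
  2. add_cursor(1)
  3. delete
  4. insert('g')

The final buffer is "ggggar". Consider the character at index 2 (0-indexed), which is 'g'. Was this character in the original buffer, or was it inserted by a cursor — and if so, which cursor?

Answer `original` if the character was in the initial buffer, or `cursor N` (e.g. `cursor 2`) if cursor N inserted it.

Answer: cursor 3

Derivation:
After op 1 (move_left): buffer="koxar" (len 5), cursors c1@1 c2@2 c3@3, authorship .....
After op 2 (add_cursor(1)): buffer="koxar" (len 5), cursors c1@1 c4@1 c2@2 c3@3, authorship .....
After op 3 (delete): buffer="ar" (len 2), cursors c1@0 c2@0 c3@0 c4@0, authorship ..
After op 4 (insert('g')): buffer="ggggar" (len 6), cursors c1@4 c2@4 c3@4 c4@4, authorship 1234..
Authorship (.=original, N=cursor N): 1 2 3 4 . .
Index 2: author = 3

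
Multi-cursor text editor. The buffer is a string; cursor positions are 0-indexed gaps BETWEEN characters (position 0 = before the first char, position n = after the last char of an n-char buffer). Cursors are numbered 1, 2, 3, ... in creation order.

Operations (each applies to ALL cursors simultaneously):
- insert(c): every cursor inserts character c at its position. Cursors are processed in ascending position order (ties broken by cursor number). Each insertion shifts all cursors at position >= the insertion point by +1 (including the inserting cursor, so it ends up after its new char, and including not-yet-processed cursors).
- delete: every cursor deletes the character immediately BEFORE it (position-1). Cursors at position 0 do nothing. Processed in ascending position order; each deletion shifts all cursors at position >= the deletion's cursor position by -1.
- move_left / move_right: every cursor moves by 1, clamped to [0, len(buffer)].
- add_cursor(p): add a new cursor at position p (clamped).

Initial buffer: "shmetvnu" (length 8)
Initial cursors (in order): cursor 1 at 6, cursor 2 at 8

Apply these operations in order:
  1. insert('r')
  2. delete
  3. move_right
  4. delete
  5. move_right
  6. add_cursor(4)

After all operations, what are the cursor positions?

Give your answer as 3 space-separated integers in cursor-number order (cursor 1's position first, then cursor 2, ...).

After op 1 (insert('r')): buffer="shmetvrnur" (len 10), cursors c1@7 c2@10, authorship ......1..2
After op 2 (delete): buffer="shmetvnu" (len 8), cursors c1@6 c2@8, authorship ........
After op 3 (move_right): buffer="shmetvnu" (len 8), cursors c1@7 c2@8, authorship ........
After op 4 (delete): buffer="shmetv" (len 6), cursors c1@6 c2@6, authorship ......
After op 5 (move_right): buffer="shmetv" (len 6), cursors c1@6 c2@6, authorship ......
After op 6 (add_cursor(4)): buffer="shmetv" (len 6), cursors c3@4 c1@6 c2@6, authorship ......

Answer: 6 6 4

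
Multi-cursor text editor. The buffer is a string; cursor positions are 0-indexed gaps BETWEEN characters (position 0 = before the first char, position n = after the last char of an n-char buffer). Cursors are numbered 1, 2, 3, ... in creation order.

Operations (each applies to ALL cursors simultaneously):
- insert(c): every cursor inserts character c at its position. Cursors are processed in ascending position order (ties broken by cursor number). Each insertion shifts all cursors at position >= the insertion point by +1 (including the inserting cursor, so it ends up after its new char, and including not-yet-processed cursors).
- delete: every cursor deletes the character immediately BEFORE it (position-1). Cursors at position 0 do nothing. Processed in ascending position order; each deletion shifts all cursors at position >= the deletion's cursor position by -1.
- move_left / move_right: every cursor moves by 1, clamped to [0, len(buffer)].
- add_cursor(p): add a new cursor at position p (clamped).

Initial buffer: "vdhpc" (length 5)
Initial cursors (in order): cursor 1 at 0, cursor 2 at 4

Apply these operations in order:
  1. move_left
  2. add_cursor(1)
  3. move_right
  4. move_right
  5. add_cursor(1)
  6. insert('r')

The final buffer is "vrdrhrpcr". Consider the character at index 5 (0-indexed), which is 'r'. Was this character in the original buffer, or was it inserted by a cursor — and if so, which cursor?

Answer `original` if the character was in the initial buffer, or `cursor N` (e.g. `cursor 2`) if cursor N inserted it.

Answer: cursor 3

Derivation:
After op 1 (move_left): buffer="vdhpc" (len 5), cursors c1@0 c2@3, authorship .....
After op 2 (add_cursor(1)): buffer="vdhpc" (len 5), cursors c1@0 c3@1 c2@3, authorship .....
After op 3 (move_right): buffer="vdhpc" (len 5), cursors c1@1 c3@2 c2@4, authorship .....
After op 4 (move_right): buffer="vdhpc" (len 5), cursors c1@2 c3@3 c2@5, authorship .....
After op 5 (add_cursor(1)): buffer="vdhpc" (len 5), cursors c4@1 c1@2 c3@3 c2@5, authorship .....
After op 6 (insert('r')): buffer="vrdrhrpcr" (len 9), cursors c4@2 c1@4 c3@6 c2@9, authorship .4.1.3..2
Authorship (.=original, N=cursor N): . 4 . 1 . 3 . . 2
Index 5: author = 3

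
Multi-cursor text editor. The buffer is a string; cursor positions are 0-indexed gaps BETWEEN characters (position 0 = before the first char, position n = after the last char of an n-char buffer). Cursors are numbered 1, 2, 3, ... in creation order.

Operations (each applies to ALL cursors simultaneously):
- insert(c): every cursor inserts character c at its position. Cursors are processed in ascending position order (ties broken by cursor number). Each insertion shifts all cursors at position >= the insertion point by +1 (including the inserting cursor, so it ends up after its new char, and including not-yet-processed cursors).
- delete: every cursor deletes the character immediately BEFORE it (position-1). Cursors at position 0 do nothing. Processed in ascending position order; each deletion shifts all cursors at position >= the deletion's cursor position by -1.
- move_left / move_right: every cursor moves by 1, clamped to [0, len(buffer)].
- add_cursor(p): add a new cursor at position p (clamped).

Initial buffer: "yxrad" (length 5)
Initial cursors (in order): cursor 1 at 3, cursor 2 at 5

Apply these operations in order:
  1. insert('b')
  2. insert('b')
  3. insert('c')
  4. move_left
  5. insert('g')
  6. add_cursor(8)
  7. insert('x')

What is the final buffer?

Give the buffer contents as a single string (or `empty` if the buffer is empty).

After op 1 (insert('b')): buffer="yxrbadb" (len 7), cursors c1@4 c2@7, authorship ...1..2
After op 2 (insert('b')): buffer="yxrbbadbb" (len 9), cursors c1@5 c2@9, authorship ...11..22
After op 3 (insert('c')): buffer="yxrbbcadbbc" (len 11), cursors c1@6 c2@11, authorship ...111..222
After op 4 (move_left): buffer="yxrbbcadbbc" (len 11), cursors c1@5 c2@10, authorship ...111..222
After op 5 (insert('g')): buffer="yxrbbgcadbbgc" (len 13), cursors c1@6 c2@12, authorship ...1111..2222
After op 6 (add_cursor(8)): buffer="yxrbbgcadbbgc" (len 13), cursors c1@6 c3@8 c2@12, authorship ...1111..2222
After op 7 (insert('x')): buffer="yxrbbgxcaxdbbgxc" (len 16), cursors c1@7 c3@10 c2@15, authorship ...11111.3.22222

Answer: yxrbbgxcaxdbbgxc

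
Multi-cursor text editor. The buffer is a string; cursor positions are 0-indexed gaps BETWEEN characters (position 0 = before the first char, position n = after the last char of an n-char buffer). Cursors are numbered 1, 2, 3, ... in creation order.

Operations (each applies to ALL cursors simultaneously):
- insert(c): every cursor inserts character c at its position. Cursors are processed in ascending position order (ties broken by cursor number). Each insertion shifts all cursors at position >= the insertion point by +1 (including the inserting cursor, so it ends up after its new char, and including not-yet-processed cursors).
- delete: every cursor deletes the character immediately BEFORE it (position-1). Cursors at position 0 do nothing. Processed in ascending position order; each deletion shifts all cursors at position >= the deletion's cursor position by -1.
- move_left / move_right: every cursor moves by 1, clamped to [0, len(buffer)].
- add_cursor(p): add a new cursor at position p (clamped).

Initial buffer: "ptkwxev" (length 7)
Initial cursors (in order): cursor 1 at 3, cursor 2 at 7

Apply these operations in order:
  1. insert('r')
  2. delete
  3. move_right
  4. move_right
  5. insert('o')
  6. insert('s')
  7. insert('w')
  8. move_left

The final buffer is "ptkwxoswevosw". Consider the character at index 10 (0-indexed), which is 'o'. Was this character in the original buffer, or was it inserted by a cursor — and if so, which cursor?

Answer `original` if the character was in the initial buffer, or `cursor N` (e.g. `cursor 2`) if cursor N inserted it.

After op 1 (insert('r')): buffer="ptkrwxevr" (len 9), cursors c1@4 c2@9, authorship ...1....2
After op 2 (delete): buffer="ptkwxev" (len 7), cursors c1@3 c2@7, authorship .......
After op 3 (move_right): buffer="ptkwxev" (len 7), cursors c1@4 c2@7, authorship .......
After op 4 (move_right): buffer="ptkwxev" (len 7), cursors c1@5 c2@7, authorship .......
After op 5 (insert('o')): buffer="ptkwxoevo" (len 9), cursors c1@6 c2@9, authorship .....1..2
After op 6 (insert('s')): buffer="ptkwxosevos" (len 11), cursors c1@7 c2@11, authorship .....11..22
After op 7 (insert('w')): buffer="ptkwxoswevosw" (len 13), cursors c1@8 c2@13, authorship .....111..222
After op 8 (move_left): buffer="ptkwxoswevosw" (len 13), cursors c1@7 c2@12, authorship .....111..222
Authorship (.=original, N=cursor N): . . . . . 1 1 1 . . 2 2 2
Index 10: author = 2

Answer: cursor 2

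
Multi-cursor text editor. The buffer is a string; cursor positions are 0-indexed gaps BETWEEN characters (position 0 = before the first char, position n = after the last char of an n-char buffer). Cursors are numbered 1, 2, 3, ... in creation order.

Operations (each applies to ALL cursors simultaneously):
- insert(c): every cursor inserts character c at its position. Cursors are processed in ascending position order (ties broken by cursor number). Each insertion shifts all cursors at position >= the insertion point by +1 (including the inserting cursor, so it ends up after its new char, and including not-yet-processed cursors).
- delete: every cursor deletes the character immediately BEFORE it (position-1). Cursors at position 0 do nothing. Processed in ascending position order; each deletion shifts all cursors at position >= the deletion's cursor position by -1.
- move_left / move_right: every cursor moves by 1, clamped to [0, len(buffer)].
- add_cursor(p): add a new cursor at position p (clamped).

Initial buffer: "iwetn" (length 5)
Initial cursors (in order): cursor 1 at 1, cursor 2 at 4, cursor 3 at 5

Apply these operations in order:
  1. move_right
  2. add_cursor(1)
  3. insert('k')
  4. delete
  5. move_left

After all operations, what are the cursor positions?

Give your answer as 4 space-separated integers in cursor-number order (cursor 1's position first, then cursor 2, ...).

Answer: 1 4 4 0

Derivation:
After op 1 (move_right): buffer="iwetn" (len 5), cursors c1@2 c2@5 c3@5, authorship .....
After op 2 (add_cursor(1)): buffer="iwetn" (len 5), cursors c4@1 c1@2 c2@5 c3@5, authorship .....
After op 3 (insert('k')): buffer="ikwketnkk" (len 9), cursors c4@2 c1@4 c2@9 c3@9, authorship .4.1...23
After op 4 (delete): buffer="iwetn" (len 5), cursors c4@1 c1@2 c2@5 c3@5, authorship .....
After op 5 (move_left): buffer="iwetn" (len 5), cursors c4@0 c1@1 c2@4 c3@4, authorship .....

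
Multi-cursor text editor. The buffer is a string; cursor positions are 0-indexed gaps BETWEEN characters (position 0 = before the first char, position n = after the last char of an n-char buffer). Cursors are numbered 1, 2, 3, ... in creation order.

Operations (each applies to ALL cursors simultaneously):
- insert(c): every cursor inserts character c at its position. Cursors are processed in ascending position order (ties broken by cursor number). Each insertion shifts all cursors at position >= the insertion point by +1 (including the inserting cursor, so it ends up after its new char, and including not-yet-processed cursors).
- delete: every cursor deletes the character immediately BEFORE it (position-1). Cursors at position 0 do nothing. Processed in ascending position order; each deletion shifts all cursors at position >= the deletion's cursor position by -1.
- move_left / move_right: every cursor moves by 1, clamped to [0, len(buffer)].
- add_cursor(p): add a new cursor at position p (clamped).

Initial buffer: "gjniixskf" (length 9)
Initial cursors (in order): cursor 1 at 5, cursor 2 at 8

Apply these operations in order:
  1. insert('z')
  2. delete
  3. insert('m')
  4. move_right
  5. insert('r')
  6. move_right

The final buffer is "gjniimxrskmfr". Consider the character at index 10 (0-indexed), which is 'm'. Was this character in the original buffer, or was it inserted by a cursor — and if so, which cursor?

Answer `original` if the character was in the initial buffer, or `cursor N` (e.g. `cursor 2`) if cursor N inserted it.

Answer: cursor 2

Derivation:
After op 1 (insert('z')): buffer="gjniizxskzf" (len 11), cursors c1@6 c2@10, authorship .....1...2.
After op 2 (delete): buffer="gjniixskf" (len 9), cursors c1@5 c2@8, authorship .........
After op 3 (insert('m')): buffer="gjniimxskmf" (len 11), cursors c1@6 c2@10, authorship .....1...2.
After op 4 (move_right): buffer="gjniimxskmf" (len 11), cursors c1@7 c2@11, authorship .....1...2.
After op 5 (insert('r')): buffer="gjniimxrskmfr" (len 13), cursors c1@8 c2@13, authorship .....1.1..2.2
After op 6 (move_right): buffer="gjniimxrskmfr" (len 13), cursors c1@9 c2@13, authorship .....1.1..2.2
Authorship (.=original, N=cursor N): . . . . . 1 . 1 . . 2 . 2
Index 10: author = 2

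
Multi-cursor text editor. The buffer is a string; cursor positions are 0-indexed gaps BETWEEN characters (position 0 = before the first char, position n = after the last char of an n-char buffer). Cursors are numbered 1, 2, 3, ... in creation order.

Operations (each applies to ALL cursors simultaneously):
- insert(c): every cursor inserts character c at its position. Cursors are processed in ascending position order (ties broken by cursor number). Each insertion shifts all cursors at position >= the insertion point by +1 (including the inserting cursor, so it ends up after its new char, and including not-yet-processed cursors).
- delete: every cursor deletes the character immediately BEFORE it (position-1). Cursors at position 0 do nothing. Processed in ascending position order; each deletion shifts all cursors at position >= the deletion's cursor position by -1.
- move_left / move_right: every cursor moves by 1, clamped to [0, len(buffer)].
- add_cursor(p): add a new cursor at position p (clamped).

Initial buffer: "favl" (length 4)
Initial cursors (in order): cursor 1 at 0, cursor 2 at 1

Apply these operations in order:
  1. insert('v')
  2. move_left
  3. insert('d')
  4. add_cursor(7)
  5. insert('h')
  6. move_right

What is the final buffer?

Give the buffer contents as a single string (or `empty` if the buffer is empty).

After op 1 (insert('v')): buffer="vfvavl" (len 6), cursors c1@1 c2@3, authorship 1.2...
After op 2 (move_left): buffer="vfvavl" (len 6), cursors c1@0 c2@2, authorship 1.2...
After op 3 (insert('d')): buffer="dvfdvavl" (len 8), cursors c1@1 c2@4, authorship 11.22...
After op 4 (add_cursor(7)): buffer="dvfdvavl" (len 8), cursors c1@1 c2@4 c3@7, authorship 11.22...
After op 5 (insert('h')): buffer="dhvfdhvavhl" (len 11), cursors c1@2 c2@6 c3@10, authorship 111.222..3.
After op 6 (move_right): buffer="dhvfdhvavhl" (len 11), cursors c1@3 c2@7 c3@11, authorship 111.222..3.

Answer: dhvfdhvavhl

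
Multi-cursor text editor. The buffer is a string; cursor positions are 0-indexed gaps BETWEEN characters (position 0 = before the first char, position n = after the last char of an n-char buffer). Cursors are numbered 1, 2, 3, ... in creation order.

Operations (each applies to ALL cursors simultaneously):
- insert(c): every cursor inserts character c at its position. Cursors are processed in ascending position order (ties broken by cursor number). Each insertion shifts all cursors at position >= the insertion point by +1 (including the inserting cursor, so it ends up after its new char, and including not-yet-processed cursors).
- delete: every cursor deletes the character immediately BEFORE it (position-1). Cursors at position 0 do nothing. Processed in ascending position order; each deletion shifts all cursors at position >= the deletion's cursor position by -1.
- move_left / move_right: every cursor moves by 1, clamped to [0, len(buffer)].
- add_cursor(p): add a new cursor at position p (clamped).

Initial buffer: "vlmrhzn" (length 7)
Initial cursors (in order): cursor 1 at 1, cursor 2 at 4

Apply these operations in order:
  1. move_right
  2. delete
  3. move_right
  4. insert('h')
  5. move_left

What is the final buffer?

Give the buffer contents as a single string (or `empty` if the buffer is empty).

After op 1 (move_right): buffer="vlmrhzn" (len 7), cursors c1@2 c2@5, authorship .......
After op 2 (delete): buffer="vmrzn" (len 5), cursors c1@1 c2@3, authorship .....
After op 3 (move_right): buffer="vmrzn" (len 5), cursors c1@2 c2@4, authorship .....
After op 4 (insert('h')): buffer="vmhrzhn" (len 7), cursors c1@3 c2@6, authorship ..1..2.
After op 5 (move_left): buffer="vmhrzhn" (len 7), cursors c1@2 c2@5, authorship ..1..2.

Answer: vmhrzhn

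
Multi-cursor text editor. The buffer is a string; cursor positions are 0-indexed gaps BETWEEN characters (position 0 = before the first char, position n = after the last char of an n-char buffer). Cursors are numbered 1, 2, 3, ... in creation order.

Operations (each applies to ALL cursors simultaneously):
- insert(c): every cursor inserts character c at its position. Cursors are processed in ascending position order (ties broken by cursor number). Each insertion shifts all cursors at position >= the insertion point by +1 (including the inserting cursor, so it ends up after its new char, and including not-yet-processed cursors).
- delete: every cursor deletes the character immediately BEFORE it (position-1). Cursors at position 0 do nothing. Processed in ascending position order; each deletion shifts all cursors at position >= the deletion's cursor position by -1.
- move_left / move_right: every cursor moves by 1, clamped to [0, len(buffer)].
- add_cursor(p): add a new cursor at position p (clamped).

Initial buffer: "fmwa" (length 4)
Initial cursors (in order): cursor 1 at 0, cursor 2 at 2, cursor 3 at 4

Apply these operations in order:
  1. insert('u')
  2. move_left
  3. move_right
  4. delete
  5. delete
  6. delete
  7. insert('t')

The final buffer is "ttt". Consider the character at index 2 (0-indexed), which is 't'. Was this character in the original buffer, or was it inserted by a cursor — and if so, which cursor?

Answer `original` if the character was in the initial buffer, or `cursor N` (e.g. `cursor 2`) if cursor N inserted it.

After op 1 (insert('u')): buffer="ufmuwau" (len 7), cursors c1@1 c2@4 c3@7, authorship 1..2..3
After op 2 (move_left): buffer="ufmuwau" (len 7), cursors c1@0 c2@3 c3@6, authorship 1..2..3
After op 3 (move_right): buffer="ufmuwau" (len 7), cursors c1@1 c2@4 c3@7, authorship 1..2..3
After op 4 (delete): buffer="fmwa" (len 4), cursors c1@0 c2@2 c3@4, authorship ....
After op 5 (delete): buffer="fw" (len 2), cursors c1@0 c2@1 c3@2, authorship ..
After op 6 (delete): buffer="" (len 0), cursors c1@0 c2@0 c3@0, authorship 
After op 7 (insert('t')): buffer="ttt" (len 3), cursors c1@3 c2@3 c3@3, authorship 123
Authorship (.=original, N=cursor N): 1 2 3
Index 2: author = 3

Answer: cursor 3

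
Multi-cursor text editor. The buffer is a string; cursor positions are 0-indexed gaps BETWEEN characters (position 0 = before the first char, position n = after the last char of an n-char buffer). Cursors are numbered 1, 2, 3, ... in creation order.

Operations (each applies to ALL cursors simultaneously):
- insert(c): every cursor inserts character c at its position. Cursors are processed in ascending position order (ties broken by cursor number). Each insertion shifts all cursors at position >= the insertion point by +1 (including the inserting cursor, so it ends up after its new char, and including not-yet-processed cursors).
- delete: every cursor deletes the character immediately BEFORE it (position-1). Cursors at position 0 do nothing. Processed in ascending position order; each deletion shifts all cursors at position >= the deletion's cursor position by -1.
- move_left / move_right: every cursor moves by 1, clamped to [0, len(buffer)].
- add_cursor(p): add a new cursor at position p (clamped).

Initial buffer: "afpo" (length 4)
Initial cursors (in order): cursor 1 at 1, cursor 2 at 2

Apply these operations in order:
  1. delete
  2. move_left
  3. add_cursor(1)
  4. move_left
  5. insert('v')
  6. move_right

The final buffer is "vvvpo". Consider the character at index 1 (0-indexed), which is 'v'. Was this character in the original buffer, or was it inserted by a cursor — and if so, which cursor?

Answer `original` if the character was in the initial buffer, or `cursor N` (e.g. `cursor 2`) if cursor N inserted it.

Answer: cursor 2

Derivation:
After op 1 (delete): buffer="po" (len 2), cursors c1@0 c2@0, authorship ..
After op 2 (move_left): buffer="po" (len 2), cursors c1@0 c2@0, authorship ..
After op 3 (add_cursor(1)): buffer="po" (len 2), cursors c1@0 c2@0 c3@1, authorship ..
After op 4 (move_left): buffer="po" (len 2), cursors c1@0 c2@0 c3@0, authorship ..
After op 5 (insert('v')): buffer="vvvpo" (len 5), cursors c1@3 c2@3 c3@3, authorship 123..
After op 6 (move_right): buffer="vvvpo" (len 5), cursors c1@4 c2@4 c3@4, authorship 123..
Authorship (.=original, N=cursor N): 1 2 3 . .
Index 1: author = 2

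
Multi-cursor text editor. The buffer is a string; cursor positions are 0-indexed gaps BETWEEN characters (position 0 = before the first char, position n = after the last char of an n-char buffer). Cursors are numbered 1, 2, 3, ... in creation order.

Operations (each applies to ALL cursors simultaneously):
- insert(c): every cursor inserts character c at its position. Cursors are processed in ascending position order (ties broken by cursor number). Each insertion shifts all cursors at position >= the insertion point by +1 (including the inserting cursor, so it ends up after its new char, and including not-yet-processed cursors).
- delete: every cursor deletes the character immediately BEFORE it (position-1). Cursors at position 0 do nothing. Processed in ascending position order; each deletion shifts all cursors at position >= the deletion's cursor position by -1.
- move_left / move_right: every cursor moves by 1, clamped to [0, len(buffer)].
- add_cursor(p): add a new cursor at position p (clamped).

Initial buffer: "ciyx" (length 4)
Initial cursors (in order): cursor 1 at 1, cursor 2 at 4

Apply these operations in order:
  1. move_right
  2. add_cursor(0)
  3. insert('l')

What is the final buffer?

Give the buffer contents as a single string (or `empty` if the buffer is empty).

After op 1 (move_right): buffer="ciyx" (len 4), cursors c1@2 c2@4, authorship ....
After op 2 (add_cursor(0)): buffer="ciyx" (len 4), cursors c3@0 c1@2 c2@4, authorship ....
After op 3 (insert('l')): buffer="lcilyxl" (len 7), cursors c3@1 c1@4 c2@7, authorship 3..1..2

Answer: lcilyxl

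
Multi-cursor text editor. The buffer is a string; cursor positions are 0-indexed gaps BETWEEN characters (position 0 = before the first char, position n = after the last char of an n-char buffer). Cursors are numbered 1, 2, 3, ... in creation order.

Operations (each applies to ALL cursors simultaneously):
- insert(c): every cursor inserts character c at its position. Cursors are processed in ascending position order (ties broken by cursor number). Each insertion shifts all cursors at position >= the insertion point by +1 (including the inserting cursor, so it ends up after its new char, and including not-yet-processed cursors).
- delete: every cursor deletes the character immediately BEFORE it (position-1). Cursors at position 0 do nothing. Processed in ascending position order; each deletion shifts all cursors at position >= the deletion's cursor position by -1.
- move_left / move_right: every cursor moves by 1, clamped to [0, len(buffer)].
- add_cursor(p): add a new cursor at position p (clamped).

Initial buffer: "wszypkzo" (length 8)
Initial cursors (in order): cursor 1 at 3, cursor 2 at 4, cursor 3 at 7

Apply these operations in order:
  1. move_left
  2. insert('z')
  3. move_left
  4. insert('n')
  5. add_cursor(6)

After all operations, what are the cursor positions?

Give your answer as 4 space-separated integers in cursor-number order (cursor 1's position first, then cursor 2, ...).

After op 1 (move_left): buffer="wszypkzo" (len 8), cursors c1@2 c2@3 c3@6, authorship ........
After op 2 (insert('z')): buffer="wszzzypkzzo" (len 11), cursors c1@3 c2@5 c3@9, authorship ..1.2...3..
After op 3 (move_left): buffer="wszzzypkzzo" (len 11), cursors c1@2 c2@4 c3@8, authorship ..1.2...3..
After op 4 (insert('n')): buffer="wsnzznzypknzzo" (len 14), cursors c1@3 c2@6 c3@11, authorship ..11.22...33..
After op 5 (add_cursor(6)): buffer="wsnzznzypknzzo" (len 14), cursors c1@3 c2@6 c4@6 c3@11, authorship ..11.22...33..

Answer: 3 6 11 6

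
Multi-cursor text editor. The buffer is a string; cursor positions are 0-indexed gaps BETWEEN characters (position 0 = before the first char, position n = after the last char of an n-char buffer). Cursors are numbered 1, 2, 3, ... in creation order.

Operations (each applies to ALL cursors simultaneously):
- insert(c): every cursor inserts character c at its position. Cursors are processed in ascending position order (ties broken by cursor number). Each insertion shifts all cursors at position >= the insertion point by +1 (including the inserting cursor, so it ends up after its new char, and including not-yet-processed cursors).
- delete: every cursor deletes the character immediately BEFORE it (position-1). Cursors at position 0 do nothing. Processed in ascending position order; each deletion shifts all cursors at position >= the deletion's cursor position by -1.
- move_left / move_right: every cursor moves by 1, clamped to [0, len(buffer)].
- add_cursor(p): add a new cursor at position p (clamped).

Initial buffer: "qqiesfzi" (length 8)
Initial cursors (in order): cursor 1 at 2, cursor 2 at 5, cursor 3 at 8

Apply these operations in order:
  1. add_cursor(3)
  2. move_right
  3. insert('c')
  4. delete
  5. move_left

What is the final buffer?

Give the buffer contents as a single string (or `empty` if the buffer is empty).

Answer: qqiesfzi

Derivation:
After op 1 (add_cursor(3)): buffer="qqiesfzi" (len 8), cursors c1@2 c4@3 c2@5 c3@8, authorship ........
After op 2 (move_right): buffer="qqiesfzi" (len 8), cursors c1@3 c4@4 c2@6 c3@8, authorship ........
After op 3 (insert('c')): buffer="qqicecsfczic" (len 12), cursors c1@4 c4@6 c2@9 c3@12, authorship ...1.4..2..3
After op 4 (delete): buffer="qqiesfzi" (len 8), cursors c1@3 c4@4 c2@6 c3@8, authorship ........
After op 5 (move_left): buffer="qqiesfzi" (len 8), cursors c1@2 c4@3 c2@5 c3@7, authorship ........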